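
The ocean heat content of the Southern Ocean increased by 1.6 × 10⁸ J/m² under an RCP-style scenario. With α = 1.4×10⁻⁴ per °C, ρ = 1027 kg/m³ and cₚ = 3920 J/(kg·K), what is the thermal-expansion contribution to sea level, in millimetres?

5.56 mm

Δh = αQ/(ρcₚ) = 1.4×10⁻⁴ × 1.6×10⁸ / (1027 × 3920) ≈ 0.0055641 m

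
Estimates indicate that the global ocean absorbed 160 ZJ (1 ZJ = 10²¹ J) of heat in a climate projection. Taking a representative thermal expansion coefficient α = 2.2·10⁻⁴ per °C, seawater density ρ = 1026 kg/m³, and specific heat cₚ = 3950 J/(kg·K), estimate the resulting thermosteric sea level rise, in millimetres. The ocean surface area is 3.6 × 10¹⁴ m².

Per unit area: Q = 160×10²¹ / (3.6×10¹⁴) ≈ 4.444×10⁸ J/m²
Δh = αQ/(ρcₚ) = 2.2×10⁻⁴ × 4.444×10⁸ / (1026 × 3950) ≈ 0.024124 m

about 24.1 mm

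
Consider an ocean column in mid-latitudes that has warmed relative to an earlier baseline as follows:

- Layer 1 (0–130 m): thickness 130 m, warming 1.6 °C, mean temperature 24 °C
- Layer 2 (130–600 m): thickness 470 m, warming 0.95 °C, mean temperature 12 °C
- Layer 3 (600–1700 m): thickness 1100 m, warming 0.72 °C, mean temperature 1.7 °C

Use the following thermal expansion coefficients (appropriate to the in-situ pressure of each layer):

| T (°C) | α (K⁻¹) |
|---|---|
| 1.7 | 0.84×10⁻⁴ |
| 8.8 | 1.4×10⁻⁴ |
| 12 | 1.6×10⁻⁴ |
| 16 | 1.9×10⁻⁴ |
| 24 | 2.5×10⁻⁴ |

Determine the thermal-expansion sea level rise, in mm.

190 mm

Layer 1 at 24 °C → α = 2.5×10⁻⁴ K⁻¹
Layer 2 at 12 °C → α = 1.6×10⁻⁴ K⁻¹
Layer 3 at 1.7 °C → α = 0.84×10⁻⁴ K⁻¹
1.6 × 2.5×10⁻⁴ × 130 = 0.05200 m
1.6×10⁻⁴ × 470 × 0.95 = 0.07144 m
Layer 3: 0.72 × 1100 × 0.84×10⁻⁴ = 0.066528 m
Δh = 0.05200 + 0.07144 + 0.066528 = 0.189968 m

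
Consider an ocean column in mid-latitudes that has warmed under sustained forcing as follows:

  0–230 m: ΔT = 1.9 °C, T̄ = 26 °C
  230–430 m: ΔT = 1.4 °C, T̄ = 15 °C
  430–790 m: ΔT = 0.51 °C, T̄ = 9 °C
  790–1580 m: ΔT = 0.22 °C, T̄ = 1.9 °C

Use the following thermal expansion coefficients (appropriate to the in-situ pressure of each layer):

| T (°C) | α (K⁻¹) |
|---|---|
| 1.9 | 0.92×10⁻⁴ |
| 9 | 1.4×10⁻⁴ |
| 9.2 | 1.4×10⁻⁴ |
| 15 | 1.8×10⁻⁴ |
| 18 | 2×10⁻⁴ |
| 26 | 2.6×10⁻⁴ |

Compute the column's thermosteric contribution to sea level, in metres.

Δh ≈ 0.21 m

Layer 1 at 26 °C → α = 2.6×10⁻⁴ K⁻¹
Layer 2 at 15 °C → α = 1.8×10⁻⁴ K⁻¹
Layer 3 at 9 °C → α = 1.4×10⁻⁴ K⁻¹
Layer 4 at 1.9 °C → α = 0.92×10⁻⁴ K⁻¹
0–230 m: 2.6×10⁻⁴ × 230 × 1.9 = 0.11362 m
230–430 m: 1.8×10⁻⁴ × 200 × 1.4 = 0.05040 m
430–790 m: 0.51 × 1.4×10⁻⁴ × 360 = 0.025704 m
Layer 4: 790 × 0.22 × 0.92×10⁻⁴ = 0.0159896 m
Δh = 0.11362 + 0.05040 + 0.025704 + 0.0159896 = 0.2057136 m ≈ 0.21 m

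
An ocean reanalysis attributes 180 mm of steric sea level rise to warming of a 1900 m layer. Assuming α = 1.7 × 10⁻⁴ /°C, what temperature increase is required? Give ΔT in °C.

0.557 °C

ΔT = Δh/(αH) = 0.18 / (1.7×10⁻⁴ × 1900) ≈ 0.5573 °C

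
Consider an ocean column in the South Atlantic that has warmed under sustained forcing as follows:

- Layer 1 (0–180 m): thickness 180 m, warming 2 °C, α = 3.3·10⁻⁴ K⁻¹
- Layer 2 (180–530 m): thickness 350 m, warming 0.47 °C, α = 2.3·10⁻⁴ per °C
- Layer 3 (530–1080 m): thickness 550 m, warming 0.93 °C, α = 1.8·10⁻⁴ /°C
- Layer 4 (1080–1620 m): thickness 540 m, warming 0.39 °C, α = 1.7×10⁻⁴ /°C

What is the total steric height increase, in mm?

Layer 1: 2 × 3.3×10⁻⁴ × 180 = 0.11880 m
2.3×10⁻⁴ × 350 × 0.47 = 0.037835 m
0.93 × 550 × 1.8×10⁻⁴ = 0.09207 m
Layer 4: 1.7×10⁻⁴ × 540 × 0.39 = 0.035802 m
Δh = 0.11880 + 0.037835 + 0.09207 + 0.035802 = 0.284507 m ≈ 280 mm

280 mm of thermosteric rise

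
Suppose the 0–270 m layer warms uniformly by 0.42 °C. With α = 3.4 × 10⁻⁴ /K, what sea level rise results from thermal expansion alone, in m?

Δh = αΔT·H = 3.4×10⁻⁴ × 0.42 × 270 = 0.038556 m

about 0.0386 m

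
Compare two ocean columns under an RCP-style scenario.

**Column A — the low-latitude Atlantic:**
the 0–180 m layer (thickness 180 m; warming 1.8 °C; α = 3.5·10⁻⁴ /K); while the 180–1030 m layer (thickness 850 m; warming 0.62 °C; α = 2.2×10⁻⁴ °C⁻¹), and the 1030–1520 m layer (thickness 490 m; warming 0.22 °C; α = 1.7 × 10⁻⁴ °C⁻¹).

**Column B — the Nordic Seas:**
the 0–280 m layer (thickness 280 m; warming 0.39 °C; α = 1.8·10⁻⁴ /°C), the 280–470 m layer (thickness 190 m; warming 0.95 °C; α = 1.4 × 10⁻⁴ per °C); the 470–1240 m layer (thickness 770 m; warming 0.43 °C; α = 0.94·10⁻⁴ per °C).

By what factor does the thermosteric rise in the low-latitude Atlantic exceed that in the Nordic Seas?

A Layer 1: 180 × 1.8 × 3.5×10⁻⁴ = 0.11340 m
A Layer 2: 2.2×10⁻⁴ × 850 × 0.62 = 0.11594 m
A 0.22 × 490 × 1.7×10⁻⁴ = 0.018326 m
A total: 0.247666 m
B 0.39 × 1.8×10⁻⁴ × 280 = 0.019656 m
B Layer 2: 0.95 × 1.4×10⁻⁴ × 190 = 0.02527 m
B Layer 3: 0.43 × 770 × 0.94×10⁻⁴ = 0.0311234 m
B total: 0.0760494 m
Ratio: 0.247666 / 0.0760494 ≈ 3.257

3.26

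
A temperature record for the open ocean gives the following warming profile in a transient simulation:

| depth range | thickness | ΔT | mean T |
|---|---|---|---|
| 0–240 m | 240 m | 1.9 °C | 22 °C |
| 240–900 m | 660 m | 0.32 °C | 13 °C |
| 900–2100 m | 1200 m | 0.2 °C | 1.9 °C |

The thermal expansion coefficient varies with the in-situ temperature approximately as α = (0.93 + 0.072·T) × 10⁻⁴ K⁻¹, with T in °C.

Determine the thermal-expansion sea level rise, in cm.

18.0 cm

Layer 1: α = (0.93 + 0.072×22)×10⁻⁴ = 2.514×10⁻⁴ K⁻¹
Layer 2: α = (0.93 + 0.072×13)×10⁻⁴ = 1.866×10⁻⁴ K⁻¹
Layer 3: α = (0.93 + 0.072×1.9)×10⁻⁴ = 1.0668×10⁻⁴ K⁻¹
2.514×10⁻⁴ × 240 × 1.9 = 0.1146384 m
240–900 m: 660 × 1.866×10⁻⁴ × 0.32 = 0.03940992 m
900–2100 m: 0.2 × 1.0668×10⁻⁴ × 1200 = 0.0256032 m
Δh = 0.1146384 + 0.03940992 + 0.0256032 = 0.17965152 m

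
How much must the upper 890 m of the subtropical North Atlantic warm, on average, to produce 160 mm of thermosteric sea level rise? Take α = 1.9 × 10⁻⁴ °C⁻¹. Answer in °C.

0.946 °C

ΔT = Δh/(αH) = 0.16 / (1.9×10⁻⁴ × 890) ≈ 0.9462 °C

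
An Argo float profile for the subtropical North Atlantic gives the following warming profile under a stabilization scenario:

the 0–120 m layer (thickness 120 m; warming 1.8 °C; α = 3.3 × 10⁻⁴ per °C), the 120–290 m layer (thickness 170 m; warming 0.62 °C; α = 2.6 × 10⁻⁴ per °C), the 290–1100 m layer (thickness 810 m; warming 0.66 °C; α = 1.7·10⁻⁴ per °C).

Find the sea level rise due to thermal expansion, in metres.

about 0.190 m

0–120 m: 1.8 × 120 × 3.3×10⁻⁴ = 0.07128 m
120–290 m: 2.6×10⁻⁴ × 0.62 × 170 = 0.027404 m
290–1100 m: 810 × 1.7×10⁻⁴ × 0.66 = 0.090882 m
Δh = 0.07128 + 0.027404 + 0.090882 = 0.189566 m ≈ 0.190 m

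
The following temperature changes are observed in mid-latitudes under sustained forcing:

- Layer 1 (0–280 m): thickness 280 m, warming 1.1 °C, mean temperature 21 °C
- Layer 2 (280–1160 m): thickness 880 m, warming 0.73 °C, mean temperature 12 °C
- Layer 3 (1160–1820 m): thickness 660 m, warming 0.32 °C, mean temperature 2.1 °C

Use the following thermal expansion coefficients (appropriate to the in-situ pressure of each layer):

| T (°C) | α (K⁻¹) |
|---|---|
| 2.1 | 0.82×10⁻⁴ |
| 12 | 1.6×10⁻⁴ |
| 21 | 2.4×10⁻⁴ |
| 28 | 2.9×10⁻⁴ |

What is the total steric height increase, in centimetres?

about 19.4 cm

Layer 1 at 21 °C → α = 2.4×10⁻⁴ K⁻¹
Layer 2 at 12 °C → α = 1.6×10⁻⁴ K⁻¹
Layer 3 at 2.1 °C → α = 0.82×10⁻⁴ K⁻¹
2.4×10⁻⁴ × 1.1 × 280 = 0.07392 m
280–1160 m: 0.73 × 1.6×10⁻⁴ × 880 = 0.102784 m
Layer 3: 660 × 0.32 × 0.82×10⁻⁴ = 0.0173184 m
Δh = 0.07392 + 0.102784 + 0.0173184 = 0.1940224 m ≈ 19.4 cm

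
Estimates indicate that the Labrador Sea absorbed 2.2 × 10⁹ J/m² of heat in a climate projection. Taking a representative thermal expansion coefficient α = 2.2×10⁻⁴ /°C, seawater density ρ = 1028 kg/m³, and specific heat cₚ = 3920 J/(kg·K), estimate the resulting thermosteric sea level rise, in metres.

Δh = αQ/(ρcₚ) = 2.2×10⁻⁴ × 2.2×10⁹ / (1028 × 3920) ≈ 0.12011 m

about 0.120 m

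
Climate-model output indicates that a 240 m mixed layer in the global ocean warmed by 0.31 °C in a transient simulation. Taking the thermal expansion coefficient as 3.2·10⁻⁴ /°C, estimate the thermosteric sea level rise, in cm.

2.38 cm

Δh = αΔT·H = 3.2×10⁻⁴ × 0.31 × 240 = 0.023808 m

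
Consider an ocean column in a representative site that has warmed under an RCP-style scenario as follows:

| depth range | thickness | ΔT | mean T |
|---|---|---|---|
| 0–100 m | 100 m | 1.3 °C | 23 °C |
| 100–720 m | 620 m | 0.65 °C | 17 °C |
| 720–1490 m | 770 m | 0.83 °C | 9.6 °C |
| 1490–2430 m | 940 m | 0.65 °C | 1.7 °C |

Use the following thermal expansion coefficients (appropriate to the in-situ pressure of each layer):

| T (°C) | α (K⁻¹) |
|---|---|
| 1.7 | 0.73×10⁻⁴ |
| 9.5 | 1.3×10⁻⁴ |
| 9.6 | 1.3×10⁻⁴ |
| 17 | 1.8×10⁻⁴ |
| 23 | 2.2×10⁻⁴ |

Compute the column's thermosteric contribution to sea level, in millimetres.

229 mm of thermosteric rise

Layer 1 at 23 °C → α = 2.2×10⁻⁴ K⁻¹
Layer 2 at 17 °C → α = 1.8×10⁻⁴ K⁻¹
Layer 3 at 9.6 °C → α = 1.3×10⁻⁴ K⁻¹
Layer 4 at 1.7 °C → α = 0.73×10⁻⁴ K⁻¹
0–100 m: 2.2×10⁻⁴ × 1.3 × 100 = 0.02860 m
0.65 × 1.8×10⁻⁴ × 620 = 0.07254 m
0.83 × 1.3×10⁻⁴ × 770 = 0.083083 m
1490–2430 m: 0.73×10⁻⁴ × 0.65 × 940 = 0.044603 m
Δh = 0.02860 + 0.07254 + 0.083083 + 0.044603 = 0.228826 m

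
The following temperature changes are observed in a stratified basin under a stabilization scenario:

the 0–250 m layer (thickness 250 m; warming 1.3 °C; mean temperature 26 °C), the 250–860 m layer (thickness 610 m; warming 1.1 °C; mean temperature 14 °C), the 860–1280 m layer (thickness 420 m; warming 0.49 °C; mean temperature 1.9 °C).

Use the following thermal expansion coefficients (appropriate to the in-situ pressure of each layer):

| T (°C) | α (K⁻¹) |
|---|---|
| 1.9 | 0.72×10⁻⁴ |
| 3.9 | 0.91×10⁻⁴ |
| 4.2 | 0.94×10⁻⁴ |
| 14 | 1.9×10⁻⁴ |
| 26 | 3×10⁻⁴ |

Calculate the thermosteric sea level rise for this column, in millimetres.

about 240 mm

Layer 1 at 26 °C → α = 3×10⁻⁴ K⁻¹
Layer 2 at 14 °C → α = 1.9×10⁻⁴ K⁻¹
Layer 3 at 1.9 °C → α = 0.72×10⁻⁴ K⁻¹
0–250 m: 3×10⁻⁴ × 250 × 1.3 = 0.09750 m
Layer 2: 610 × 1.9×10⁻⁴ × 1.1 = 0.12749 m
860–1280 m: 420 × 0.72×10⁻⁴ × 0.49 = 0.0148176 m
Δh = 0.09750 + 0.12749 + 0.0148176 = 0.2398076 m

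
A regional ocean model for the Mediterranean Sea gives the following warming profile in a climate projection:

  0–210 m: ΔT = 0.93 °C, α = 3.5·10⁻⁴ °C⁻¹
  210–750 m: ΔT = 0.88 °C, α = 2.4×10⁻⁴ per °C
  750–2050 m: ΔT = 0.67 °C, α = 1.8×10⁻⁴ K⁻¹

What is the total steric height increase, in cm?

0–210 m: 210 × 0.93 × 3.5×10⁻⁴ = 0.068355 m
210–750 m: 0.88 × 540 × 2.4×10⁻⁴ = 0.114048 m
750–2050 m: 1300 × 1.8×10⁻⁴ × 0.67 = 0.15678 m
Δh = 0.068355 + 0.114048 + 0.15678 = 0.339183 m ≈ 34 cm

34 cm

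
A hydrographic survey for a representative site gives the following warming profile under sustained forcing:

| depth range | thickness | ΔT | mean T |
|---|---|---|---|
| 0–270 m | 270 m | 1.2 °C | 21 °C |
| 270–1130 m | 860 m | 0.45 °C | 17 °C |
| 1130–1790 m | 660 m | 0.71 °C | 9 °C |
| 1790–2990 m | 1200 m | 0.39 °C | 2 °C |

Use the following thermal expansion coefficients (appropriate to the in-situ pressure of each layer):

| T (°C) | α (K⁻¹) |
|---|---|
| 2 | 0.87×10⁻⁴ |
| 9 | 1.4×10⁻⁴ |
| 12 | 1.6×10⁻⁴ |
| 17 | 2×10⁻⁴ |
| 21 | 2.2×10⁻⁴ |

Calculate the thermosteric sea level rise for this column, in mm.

255 mm of thermosteric rise

Layer 1 at 21 °C → α = 2.2×10⁻⁴ K⁻¹
Layer 2 at 17 °C → α = 2×10⁻⁴ K⁻¹
Layer 3 at 9 °C → α = 1.4×10⁻⁴ K⁻¹
Layer 4 at 2 °C → α = 0.87×10⁻⁴ K⁻¹
0–270 m: 270 × 2.2×10⁻⁴ × 1.2 = 0.07128 m
Layer 2: 0.45 × 860 × 2×10⁻⁴ = 0.07740 m
Layer 3: 660 × 1.4×10⁻⁴ × 0.71 = 0.065604 m
1790–2990 m: 0.87×10⁻⁴ × 0.39 × 1200 = 0.040716 m
Δh = 0.07128 + 0.07740 + 0.065604 + 0.040716 = 0.25500 m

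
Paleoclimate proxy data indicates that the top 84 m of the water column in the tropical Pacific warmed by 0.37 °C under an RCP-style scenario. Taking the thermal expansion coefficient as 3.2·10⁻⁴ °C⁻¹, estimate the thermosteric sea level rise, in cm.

Δh = αΔT·H = 3.2×10⁻⁴ × 0.37 × 84 = 0.0099456 m

0.99 cm of thermosteric rise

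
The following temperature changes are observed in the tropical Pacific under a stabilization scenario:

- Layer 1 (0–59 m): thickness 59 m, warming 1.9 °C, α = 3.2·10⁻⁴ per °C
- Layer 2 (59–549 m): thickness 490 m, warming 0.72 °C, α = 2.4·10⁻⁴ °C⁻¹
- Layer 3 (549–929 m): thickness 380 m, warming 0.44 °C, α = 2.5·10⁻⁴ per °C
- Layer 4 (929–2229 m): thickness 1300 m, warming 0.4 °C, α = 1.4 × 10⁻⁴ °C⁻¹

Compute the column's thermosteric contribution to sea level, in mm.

235 mm

3.2×10⁻⁴ × 59 × 1.9 = 0.035872 m
Layer 2: 0.72 × 490 × 2.4×10⁻⁴ = 0.084672 m
549–929 m: 2.5×10⁻⁴ × 0.44 × 380 = 0.04180 m
1.4×10⁻⁴ × 0.4 × 1300 = 0.07280 m
Δh = 0.035872 + 0.084672 + 0.04180 + 0.07280 = 0.235144 m ≈ 235 mm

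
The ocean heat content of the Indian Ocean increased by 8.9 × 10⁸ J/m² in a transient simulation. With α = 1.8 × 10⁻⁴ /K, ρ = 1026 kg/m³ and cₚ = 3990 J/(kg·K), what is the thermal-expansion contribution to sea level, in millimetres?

Δh = αQ/(ρcₚ) = 1.8×10⁻⁴ × 8.9×10⁸ / (1026 × 3990) ≈ 0.039133 m

39 mm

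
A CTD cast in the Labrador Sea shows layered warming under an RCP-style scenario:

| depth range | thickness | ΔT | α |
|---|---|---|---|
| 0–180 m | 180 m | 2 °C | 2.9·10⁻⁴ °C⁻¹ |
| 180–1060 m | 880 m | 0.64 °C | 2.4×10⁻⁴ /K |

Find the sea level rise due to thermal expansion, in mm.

180 × 2.9×10⁻⁴ × 2 = 0.10440 m
Layer 2: 880 × 0.64 × 2.4×10⁻⁴ = 0.135168 m
Δh = 0.10440 + 0.135168 = 0.239568 m ≈ 240 mm

Δh = 240 mm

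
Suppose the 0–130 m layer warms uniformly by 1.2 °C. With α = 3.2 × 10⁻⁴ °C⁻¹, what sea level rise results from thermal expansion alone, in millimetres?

Δh = αΔT·H = 3.2×10⁻⁴ × 1.2 × 130 = 0.04992 m

Δh = 49.9 mm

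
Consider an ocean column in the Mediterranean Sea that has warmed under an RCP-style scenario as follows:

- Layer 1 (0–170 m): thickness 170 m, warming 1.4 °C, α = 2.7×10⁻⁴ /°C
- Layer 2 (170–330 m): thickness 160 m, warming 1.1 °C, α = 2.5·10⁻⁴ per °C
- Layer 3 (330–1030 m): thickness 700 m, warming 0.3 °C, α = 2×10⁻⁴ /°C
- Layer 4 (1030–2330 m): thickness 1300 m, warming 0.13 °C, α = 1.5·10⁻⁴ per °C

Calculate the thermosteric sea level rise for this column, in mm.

about 176 mm

0–170 m: 170 × 1.4 × 2.7×10⁻⁴ = 0.06426 m
Layer 2: 2.5×10⁻⁴ × 160 × 1.1 = 0.04400 m
Layer 3: 0.3 × 2×10⁻⁴ × 700 = 0.04200 m
Layer 4: 1.5×10⁻⁴ × 1300 × 0.13 = 0.02535 m
Δh = 0.06426 + 0.04400 + 0.04200 + 0.02535 = 0.17561 m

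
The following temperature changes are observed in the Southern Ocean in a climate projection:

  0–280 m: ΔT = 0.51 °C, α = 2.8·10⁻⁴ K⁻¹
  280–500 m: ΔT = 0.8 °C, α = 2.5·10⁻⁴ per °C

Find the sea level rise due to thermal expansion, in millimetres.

0–280 m: 280 × 0.51 × 2.8×10⁻⁴ = 0.039984 m
0.8 × 220 × 2.5×10⁻⁴ = 0.04400 m
Δh = 0.039984 + 0.04400 = 0.083984 m ≈ 84 mm

Δh = 84 mm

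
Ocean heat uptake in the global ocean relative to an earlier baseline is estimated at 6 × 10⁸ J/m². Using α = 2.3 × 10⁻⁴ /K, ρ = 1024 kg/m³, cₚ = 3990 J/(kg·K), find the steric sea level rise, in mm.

Δh = αQ/(ρcₚ) = 2.3×10⁻⁴ × 6×10⁸ / (1024 × 3990) ≈ 0.033776 m

Δh ≈ 34 mm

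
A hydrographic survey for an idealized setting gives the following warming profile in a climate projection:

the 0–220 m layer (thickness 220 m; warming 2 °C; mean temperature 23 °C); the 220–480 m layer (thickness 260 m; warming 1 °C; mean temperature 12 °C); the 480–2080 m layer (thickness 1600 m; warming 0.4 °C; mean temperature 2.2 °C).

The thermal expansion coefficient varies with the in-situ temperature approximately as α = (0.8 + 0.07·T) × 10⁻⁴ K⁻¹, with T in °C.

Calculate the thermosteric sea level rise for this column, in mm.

Layer 1: α = (0.8 + 0.07×23)×10⁻⁴ = 2.41×10⁻⁴ K⁻¹
Layer 2: α = (0.8 + 0.07×12)×10⁻⁴ = 1.64×10⁻⁴ K⁻¹
Layer 3: α = (0.8 + 0.07×2.2)×10⁻⁴ = 0.954×10⁻⁴ K⁻¹
Layer 1: 2.41×10⁻⁴ × 2 × 220 = 0.10604 m
Layer 2: 260 × 1.64×10⁻⁴ × 1 = 0.04264 m
Layer 3: 1600 × 0.4 × 0.954×10⁻⁴ = 0.061056 m
Δh = 0.10604 + 0.04264 + 0.061056 = 0.209736 m ≈ 210 mm

210 mm of thermosteric rise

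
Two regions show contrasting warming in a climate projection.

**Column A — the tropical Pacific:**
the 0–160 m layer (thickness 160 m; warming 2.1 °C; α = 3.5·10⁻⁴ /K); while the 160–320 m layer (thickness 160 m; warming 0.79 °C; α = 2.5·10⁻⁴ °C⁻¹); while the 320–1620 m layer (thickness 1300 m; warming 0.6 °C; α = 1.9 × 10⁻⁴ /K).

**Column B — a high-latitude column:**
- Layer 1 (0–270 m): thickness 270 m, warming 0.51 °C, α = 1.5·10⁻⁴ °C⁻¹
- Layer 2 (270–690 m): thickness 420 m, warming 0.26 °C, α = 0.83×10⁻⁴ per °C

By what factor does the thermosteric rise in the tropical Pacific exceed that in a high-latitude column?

A Layer 1: 3.5×10⁻⁴ × 2.1 × 160 = 0.11760 m
A Layer 2: 0.79 × 2.5×10⁻⁴ × 160 = 0.03160 m
A 320–1620 m: 1300 × 0.6 × 1.9×10⁻⁴ = 0.14820 m
A total: 0.29740 m
B 0.51 × 1.5×10⁻⁴ × 270 = 0.020655 m
B 0.26 × 420 × 0.83×10⁻⁴ = 0.0090636 m
B total: 0.0297186 m
Ratio: 0.29740 / 0.0297186 ≈ 10.01

a factor of 10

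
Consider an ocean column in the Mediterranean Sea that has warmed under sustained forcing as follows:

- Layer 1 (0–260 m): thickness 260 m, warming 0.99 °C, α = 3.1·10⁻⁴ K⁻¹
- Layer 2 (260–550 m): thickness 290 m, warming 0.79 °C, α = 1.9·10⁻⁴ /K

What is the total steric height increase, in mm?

Δh = 123 mm

0.99 × 260 × 3.1×10⁻⁴ = 0.079794 m
Layer 2: 1.9×10⁻⁴ × 0.79 × 290 = 0.043529 m
Δh = 0.079794 + 0.043529 = 0.123323 m ≈ 123 mm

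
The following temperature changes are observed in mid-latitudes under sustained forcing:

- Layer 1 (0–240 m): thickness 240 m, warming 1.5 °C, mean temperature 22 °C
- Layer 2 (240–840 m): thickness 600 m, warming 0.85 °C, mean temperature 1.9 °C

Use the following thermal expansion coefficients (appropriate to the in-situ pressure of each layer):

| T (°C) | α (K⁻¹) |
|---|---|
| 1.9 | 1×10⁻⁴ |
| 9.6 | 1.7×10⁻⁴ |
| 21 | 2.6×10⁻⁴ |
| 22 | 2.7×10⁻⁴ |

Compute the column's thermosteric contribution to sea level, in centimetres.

about 15 cm

Layer 1 at 22 °C → α = 2.7×10⁻⁴ K⁻¹
Layer 2 at 1.9 °C → α = 1×10⁻⁴ K⁻¹
2.7×10⁻⁴ × 240 × 1.5 = 0.09720 m
Layer 2: 600 × 1×10⁻⁴ × 0.85 = 0.05100 m
Δh = 0.09720 + 0.05100 = 0.14820 m ≈ 15 cm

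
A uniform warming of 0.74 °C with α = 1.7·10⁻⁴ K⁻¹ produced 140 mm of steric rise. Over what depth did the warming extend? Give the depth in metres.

H ≈ 1110 m

H = Δh/(αΔT) = 0.14 / (1.7×10⁻⁴ × 0.74) ≈ 1113 m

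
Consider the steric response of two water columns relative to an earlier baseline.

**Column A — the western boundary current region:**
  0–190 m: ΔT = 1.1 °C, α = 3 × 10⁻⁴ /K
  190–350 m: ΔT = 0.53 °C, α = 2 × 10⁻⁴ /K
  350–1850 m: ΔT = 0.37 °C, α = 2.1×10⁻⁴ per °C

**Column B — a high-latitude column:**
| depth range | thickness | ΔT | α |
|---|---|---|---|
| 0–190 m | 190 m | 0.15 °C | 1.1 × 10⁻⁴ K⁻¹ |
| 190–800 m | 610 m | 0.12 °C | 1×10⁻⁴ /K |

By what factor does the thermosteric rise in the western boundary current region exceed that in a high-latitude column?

A 1.1 × 190 × 3×10⁻⁴ = 0.06270 m
A 190–350 m: 2×10⁻⁴ × 160 × 0.53 = 0.01696 m
A 350–1850 m: 0.37 × 2.1×10⁻⁴ × 1500 = 0.11655 m
A total: 0.19621 m
B 1.1×10⁻⁴ × 0.15 × 190 = 0.003135 m
B 1×10⁻⁴ × 610 × 0.12 = 0.00732 m
B total: 0.010455 m
Ratio: 0.19621 / 0.010455 ≈ 18.77

19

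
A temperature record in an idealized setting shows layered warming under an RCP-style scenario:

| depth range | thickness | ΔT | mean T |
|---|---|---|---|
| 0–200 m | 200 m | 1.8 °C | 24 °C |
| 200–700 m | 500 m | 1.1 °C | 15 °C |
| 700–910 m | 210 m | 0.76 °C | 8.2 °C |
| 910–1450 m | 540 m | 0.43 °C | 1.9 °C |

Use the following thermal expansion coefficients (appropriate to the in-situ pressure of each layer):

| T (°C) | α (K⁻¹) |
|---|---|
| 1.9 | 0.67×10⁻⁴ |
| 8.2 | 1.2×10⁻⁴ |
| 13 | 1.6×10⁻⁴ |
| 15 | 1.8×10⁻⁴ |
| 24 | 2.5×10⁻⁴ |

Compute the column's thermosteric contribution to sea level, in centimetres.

Layer 1 at 24 °C → α = 2.5×10⁻⁴ K⁻¹
Layer 2 at 15 °C → α = 1.8×10⁻⁴ K⁻¹
Layer 3 at 8.2 °C → α = 1.2×10⁻⁴ K⁻¹
Layer 4 at 1.9 °C → α = 0.67×10⁻⁴ K⁻¹
200 × 2.5×10⁻⁴ × 1.8 = 0.09000 m
200–700 m: 500 × 1.8×10⁻⁴ × 1.1 = 0.09900 m
1.2×10⁻⁴ × 210 × 0.76 = 0.019152 m
Layer 4: 0.43 × 540 × 0.67×10⁻⁴ = 0.0155574 m
Δh = 0.09000 + 0.09900 + 0.019152 + 0.0155574 = 0.2237094 m ≈ 22 cm

22 cm of thermosteric rise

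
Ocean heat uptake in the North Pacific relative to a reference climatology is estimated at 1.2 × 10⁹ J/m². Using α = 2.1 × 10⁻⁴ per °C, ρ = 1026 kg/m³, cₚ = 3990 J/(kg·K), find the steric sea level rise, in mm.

Δh = αQ/(ρcₚ) = 2.1×10⁻⁴ × 1.2×10⁹ / (1026 × 3990) ≈ 0.061557 m

Δh = 61.6 mm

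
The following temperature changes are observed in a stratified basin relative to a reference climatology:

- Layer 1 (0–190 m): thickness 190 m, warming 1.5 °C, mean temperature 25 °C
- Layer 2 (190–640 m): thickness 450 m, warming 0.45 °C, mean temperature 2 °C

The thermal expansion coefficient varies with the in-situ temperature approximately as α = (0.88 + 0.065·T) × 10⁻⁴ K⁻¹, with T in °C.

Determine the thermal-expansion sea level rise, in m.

0.0918 m of thermosteric rise

Layer 1: α = (0.88 + 0.065×25)×10⁻⁴ = 2.505×10⁻⁴ K⁻¹
Layer 2: α = (0.88 + 0.065×2)×10⁻⁴ = 1.01×10⁻⁴ K⁻¹
190 × 1.5 × 2.505×10⁻⁴ = 0.0713925 m
190–640 m: 450 × 1.01×10⁻⁴ × 0.45 = 0.0204525 m
Δh = 0.0713925 + 0.0204525 = 0.091845 m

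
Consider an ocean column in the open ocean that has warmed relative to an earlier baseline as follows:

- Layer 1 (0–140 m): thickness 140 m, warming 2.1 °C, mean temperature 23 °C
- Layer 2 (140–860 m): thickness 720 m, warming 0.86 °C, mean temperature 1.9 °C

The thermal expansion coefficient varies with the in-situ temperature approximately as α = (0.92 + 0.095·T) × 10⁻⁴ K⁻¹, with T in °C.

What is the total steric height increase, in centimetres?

Layer 1: α = (0.92 + 0.095×23)×10⁻⁴ = 3.105×10⁻⁴ K⁻¹
Layer 2: α = (0.92 + 0.095×1.9)×10⁻⁴ = 1.1005×10⁻⁴ K⁻¹
3.105×10⁻⁴ × 140 × 2.1 = 0.091287 m
Layer 2: 1.1005×10⁻⁴ × 0.86 × 720 = 0.06814296 m
Δh = 0.091287 + 0.06814296 = 0.15942996 m ≈ 15.9 cm

Δh ≈ 15.9 cm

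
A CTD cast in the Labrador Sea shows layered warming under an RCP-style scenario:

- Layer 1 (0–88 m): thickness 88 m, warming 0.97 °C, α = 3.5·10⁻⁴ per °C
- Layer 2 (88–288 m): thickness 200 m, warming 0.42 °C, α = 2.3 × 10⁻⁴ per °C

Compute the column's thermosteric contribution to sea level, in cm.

Layer 1: 0.97 × 3.5×10⁻⁴ × 88 = 0.029876 m
88–288 m: 2.3×10⁻⁴ × 0.42 × 200 = 0.01932 m
Δh = 0.029876 + 0.01932 = 0.049196 m ≈ 4.92 cm

about 4.92 cm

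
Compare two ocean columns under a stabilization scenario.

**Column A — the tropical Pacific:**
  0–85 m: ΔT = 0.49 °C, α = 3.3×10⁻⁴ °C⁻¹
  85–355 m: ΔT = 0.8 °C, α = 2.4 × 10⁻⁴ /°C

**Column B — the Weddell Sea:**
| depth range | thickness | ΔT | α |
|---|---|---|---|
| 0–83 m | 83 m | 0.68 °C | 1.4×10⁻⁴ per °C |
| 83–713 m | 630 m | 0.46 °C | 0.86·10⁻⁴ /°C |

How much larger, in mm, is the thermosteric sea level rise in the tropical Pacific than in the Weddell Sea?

32.8 mm larger

A 0–85 m: 85 × 0.49 × 3.3×10⁻⁴ = 0.0137445 m
A 85–355 m: 2.4×10⁻⁴ × 270 × 0.8 = 0.05184 m
A total: 0.0655845 m
B 0–83 m: 0.68 × 83 × 1.4×10⁻⁴ = 0.0079016 m
B 0.86×10⁻⁴ × 630 × 0.46 = 0.0249228 m
B total: 0.0328244 m
Difference: 0.0655845 − 0.0328244 = 0.0327601 m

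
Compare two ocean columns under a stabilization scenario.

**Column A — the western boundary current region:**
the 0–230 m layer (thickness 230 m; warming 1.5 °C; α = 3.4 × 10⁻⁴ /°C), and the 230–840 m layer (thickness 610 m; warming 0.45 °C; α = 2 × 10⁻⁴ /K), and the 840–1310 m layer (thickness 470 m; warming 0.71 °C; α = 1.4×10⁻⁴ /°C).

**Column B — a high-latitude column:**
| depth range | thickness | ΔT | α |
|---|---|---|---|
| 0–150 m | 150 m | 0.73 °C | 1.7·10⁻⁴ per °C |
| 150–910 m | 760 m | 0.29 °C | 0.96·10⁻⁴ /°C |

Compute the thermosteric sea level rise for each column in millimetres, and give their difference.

A 0–230 m: 1.5 × 3.4×10⁻⁴ × 230 = 0.11730 m
A Layer 2: 0.45 × 2×10⁻⁴ × 610 = 0.05490 m
A 840–1310 m: 1.4×10⁻⁴ × 470 × 0.71 = 0.046718 m
A total: 0.218918 m
B 0–150 m: 1.7×10⁻⁴ × 0.73 × 150 = 0.018615 m
B 150–910 m: 0.96×10⁻⁴ × 0.29 × 760 = 0.0211584 m
B total: 0.0397734 m
Difference: 0.218918 − 0.0397734 = 0.1791446 m

A: 220 mm; B: 40 mm; difference 180 mm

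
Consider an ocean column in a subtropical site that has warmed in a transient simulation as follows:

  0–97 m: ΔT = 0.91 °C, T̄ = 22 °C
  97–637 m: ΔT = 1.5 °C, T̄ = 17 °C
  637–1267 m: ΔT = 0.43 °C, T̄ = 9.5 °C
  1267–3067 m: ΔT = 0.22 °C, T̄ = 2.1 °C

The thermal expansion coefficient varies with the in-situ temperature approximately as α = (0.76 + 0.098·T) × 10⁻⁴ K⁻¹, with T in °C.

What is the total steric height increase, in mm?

Δh = 306 mm

Layer 1: α = (0.76 + 0.098×22)×10⁻⁴ = 2.916×10⁻⁴ K⁻¹
Layer 2: α = (0.76 + 0.098×17)×10⁻⁴ = 2.426×10⁻⁴ K⁻¹
Layer 3: α = (0.76 + 0.098×9.5)×10⁻⁴ = 1.691×10⁻⁴ K⁻¹
Layer 4: α = (0.76 + 0.098×2.1)×10⁻⁴ = 0.9658×10⁻⁴ K⁻¹
Layer 1: 0.91 × 97 × 2.916×10⁻⁴ = 0.025739532 m
1.5 × 2.426×10⁻⁴ × 540 = 0.196506 m
0.43 × 1.691×10⁻⁴ × 630 = 0.04580919 m
0.22 × 0.9658×10⁻⁴ × 1800 = 0.03824568 m
Δh = 0.025739532 + 0.196506 + 0.04580919 + 0.03824568 = 0.306300402 m ≈ 306 mm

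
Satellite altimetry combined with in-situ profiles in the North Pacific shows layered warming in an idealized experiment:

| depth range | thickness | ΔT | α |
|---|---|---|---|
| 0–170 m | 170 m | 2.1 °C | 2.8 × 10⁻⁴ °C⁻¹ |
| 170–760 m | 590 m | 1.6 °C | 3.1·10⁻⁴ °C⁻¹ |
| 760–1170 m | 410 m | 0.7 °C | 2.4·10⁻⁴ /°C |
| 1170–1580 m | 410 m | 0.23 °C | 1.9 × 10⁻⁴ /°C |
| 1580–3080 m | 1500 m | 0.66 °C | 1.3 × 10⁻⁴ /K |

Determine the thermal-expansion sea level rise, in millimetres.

Δh = 610 mm

Layer 1: 2.8×10⁻⁴ × 2.1 × 170 = 0.09996 m
170–760 m: 1.6 × 590 × 3.1×10⁻⁴ = 0.29264 m
0.7 × 2.4×10⁻⁴ × 410 = 0.06888 m
Layer 4: 1.9×10⁻⁴ × 410 × 0.23 = 0.017917 m
Layer 5: 1.3×10⁻⁴ × 0.66 × 1500 = 0.12870 m
Δh = 0.09996 + 0.29264 + 0.06888 + 0.017917 + 0.12870 = 0.608097 m ≈ 610 mm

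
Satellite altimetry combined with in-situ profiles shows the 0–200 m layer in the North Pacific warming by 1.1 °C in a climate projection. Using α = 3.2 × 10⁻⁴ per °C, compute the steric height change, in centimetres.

Δh = αΔT·H = 3.2×10⁻⁴ × 1.1 × 200 = 0.07040 m

7.0 cm of thermosteric rise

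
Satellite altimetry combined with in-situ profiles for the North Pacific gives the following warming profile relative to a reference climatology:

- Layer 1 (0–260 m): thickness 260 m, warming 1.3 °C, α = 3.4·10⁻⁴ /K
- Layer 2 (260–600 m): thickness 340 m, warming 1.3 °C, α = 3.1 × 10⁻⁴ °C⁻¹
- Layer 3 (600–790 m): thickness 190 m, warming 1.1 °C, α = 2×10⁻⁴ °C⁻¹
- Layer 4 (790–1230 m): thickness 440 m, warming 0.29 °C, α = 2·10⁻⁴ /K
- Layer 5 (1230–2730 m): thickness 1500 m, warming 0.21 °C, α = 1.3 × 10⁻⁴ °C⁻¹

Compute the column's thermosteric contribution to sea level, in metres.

Δh ≈ 0.360 m

0–260 m: 260 × 3.4×10⁻⁴ × 1.3 = 0.11492 m
260–600 m: 3.1×10⁻⁴ × 1.3 × 340 = 0.13702 m
Layer 3: 190 × 2×10⁻⁴ × 1.1 = 0.04180 m
Layer 4: 2×10⁻⁴ × 0.29 × 440 = 0.02552 m
Layer 5: 0.21 × 1500 × 1.3×10⁻⁴ = 0.04095 m
Δh = 0.11492 + 0.13702 + 0.04180 + 0.02552 + 0.04095 = 0.36021 m ≈ 0.360 m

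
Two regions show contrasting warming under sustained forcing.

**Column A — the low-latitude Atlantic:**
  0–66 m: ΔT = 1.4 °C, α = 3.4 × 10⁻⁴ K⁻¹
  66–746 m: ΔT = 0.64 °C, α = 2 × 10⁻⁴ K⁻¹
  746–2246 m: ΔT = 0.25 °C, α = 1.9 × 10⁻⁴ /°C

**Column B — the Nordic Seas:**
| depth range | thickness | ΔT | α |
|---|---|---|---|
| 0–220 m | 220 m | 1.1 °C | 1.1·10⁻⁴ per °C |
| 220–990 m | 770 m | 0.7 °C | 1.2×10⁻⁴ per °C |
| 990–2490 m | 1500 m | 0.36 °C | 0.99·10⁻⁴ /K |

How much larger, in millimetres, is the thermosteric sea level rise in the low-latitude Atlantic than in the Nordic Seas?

44.9 mm

A 1.4 × 66 × 3.4×10⁻⁴ = 0.031416 m
A 66–746 m: 2×10⁻⁴ × 680 × 0.64 = 0.08704 m
A Layer 3: 1.9×10⁻⁴ × 1500 × 0.25 = 0.07125 m
A total: 0.189706 m
B Layer 1: 1.1×10⁻⁴ × 220 × 1.1 = 0.02662 m
B 220–990 m: 0.7 × 770 × 1.2×10⁻⁴ = 0.06468 m
B 990–2490 m: 0.36 × 1500 × 0.99×10⁻⁴ = 0.05346 m
B total: 0.14476 m
Difference: 0.189706 − 0.14476 = 0.044946 m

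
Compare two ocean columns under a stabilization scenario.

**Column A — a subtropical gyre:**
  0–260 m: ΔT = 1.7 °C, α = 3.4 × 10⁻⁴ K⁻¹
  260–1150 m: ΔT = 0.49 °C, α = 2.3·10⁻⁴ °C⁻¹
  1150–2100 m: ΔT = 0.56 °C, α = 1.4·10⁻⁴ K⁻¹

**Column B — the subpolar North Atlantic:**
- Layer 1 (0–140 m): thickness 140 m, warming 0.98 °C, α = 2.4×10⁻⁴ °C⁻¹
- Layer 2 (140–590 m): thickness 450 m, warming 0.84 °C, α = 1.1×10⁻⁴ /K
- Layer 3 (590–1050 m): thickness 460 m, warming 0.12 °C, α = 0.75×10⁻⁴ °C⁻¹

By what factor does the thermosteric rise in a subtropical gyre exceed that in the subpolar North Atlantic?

a factor of 4.13

A Layer 1: 3.4×10⁻⁴ × 1.7 × 260 = 0.15028 m
A 260–1150 m: 890 × 2.3×10⁻⁴ × 0.49 = 0.100303 m
A 950 × 0.56 × 1.4×10⁻⁴ = 0.07448 m
A total: 0.325063 m
B 140 × 2.4×10⁻⁴ × 0.98 = 0.032928 m
B 140–590 m: 1.1×10⁻⁴ × 450 × 0.84 = 0.04158 m
B 590–1050 m: 0.12 × 0.75×10⁻⁴ × 460 = 0.00414 m
B total: 0.078648 m
Ratio: 0.325063 / 0.078648 ≈ 4.133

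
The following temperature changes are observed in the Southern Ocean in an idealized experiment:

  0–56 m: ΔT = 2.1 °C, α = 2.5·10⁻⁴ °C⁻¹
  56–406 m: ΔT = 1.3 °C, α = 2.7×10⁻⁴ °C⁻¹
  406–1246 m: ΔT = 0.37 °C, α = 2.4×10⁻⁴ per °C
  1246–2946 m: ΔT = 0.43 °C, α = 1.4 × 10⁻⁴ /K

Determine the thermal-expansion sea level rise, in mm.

329 mm of thermosteric rise

2.5×10⁻⁴ × 2.1 × 56 = 0.02940 m
Layer 2: 1.3 × 350 × 2.7×10⁻⁴ = 0.12285 m
406–1246 m: 2.4×10⁻⁴ × 840 × 0.37 = 0.074592 m
Layer 4: 1.4×10⁻⁴ × 0.43 × 1700 = 0.10234 m
Δh = 0.02940 + 0.12285 + 0.074592 + 0.10234 = 0.329182 m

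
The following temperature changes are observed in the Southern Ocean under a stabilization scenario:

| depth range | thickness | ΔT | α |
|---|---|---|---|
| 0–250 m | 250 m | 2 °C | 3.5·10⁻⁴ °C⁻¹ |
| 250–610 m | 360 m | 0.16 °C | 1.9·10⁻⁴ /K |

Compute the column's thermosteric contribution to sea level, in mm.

190 mm of thermosteric rise

0–250 m: 2 × 250 × 3.5×10⁻⁴ = 0.17500 m
250–610 m: 0.16 × 360 × 1.9×10⁻⁴ = 0.010944 m
Δh = 0.17500 + 0.010944 = 0.185944 m ≈ 190 mm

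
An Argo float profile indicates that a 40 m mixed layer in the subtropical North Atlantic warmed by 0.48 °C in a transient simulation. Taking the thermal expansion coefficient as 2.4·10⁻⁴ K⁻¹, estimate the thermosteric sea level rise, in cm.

Δh = 0.461 cm

Δh = αΔT·H = 2.4×10⁻⁴ × 0.48 × 40 = 0.004608 m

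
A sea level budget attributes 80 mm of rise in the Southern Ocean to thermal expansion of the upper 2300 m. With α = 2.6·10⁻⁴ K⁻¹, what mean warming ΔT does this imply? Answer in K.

ΔT = Δh/(αH) = 0.08 / (2.6×10⁻⁴ × 2300) ≈ 0.1338 K

0.134 K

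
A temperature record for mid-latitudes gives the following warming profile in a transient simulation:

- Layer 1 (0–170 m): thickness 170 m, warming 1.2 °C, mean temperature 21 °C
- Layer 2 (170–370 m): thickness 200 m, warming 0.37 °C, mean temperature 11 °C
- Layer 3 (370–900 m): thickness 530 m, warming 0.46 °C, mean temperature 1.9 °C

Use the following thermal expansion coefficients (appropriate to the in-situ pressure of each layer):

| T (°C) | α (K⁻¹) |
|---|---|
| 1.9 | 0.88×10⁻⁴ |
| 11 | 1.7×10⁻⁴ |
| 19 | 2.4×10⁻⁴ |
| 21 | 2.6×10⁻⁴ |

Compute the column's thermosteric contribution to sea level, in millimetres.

Layer 1 at 21 °C → α = 2.6×10⁻⁴ K⁻¹
Layer 2 at 11 °C → α = 1.7×10⁻⁴ K⁻¹
Layer 3 at 1.9 °C → α = 0.88×10⁻⁴ K⁻¹
0–170 m: 2.6×10⁻⁴ × 1.2 × 170 = 0.05304 m
Layer 2: 200 × 0.37 × 1.7×10⁻⁴ = 0.01258 m
370–900 m: 0.46 × 530 × 0.88×10⁻⁴ = 0.0214544 m
Δh = 0.05304 + 0.01258 + 0.0214544 = 0.0870744 m ≈ 87.1 mm

Δh = 87.1 mm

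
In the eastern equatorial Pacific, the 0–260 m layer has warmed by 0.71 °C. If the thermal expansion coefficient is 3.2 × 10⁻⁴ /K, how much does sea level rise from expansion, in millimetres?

about 59 mm

Δh = αΔT·H = 3.2×10⁻⁴ × 0.71 × 260 = 0.059072 m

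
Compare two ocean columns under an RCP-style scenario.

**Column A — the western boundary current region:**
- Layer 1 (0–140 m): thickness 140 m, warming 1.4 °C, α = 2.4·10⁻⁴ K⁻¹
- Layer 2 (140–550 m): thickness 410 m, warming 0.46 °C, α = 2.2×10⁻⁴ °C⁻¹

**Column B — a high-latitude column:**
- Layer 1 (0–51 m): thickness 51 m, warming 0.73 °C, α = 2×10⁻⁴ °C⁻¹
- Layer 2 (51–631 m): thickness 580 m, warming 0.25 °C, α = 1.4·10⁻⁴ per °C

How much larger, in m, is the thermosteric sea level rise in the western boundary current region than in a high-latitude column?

A Layer 1: 140 × 2.4×10⁻⁴ × 1.4 = 0.04704 m
A 0.46 × 2.2×10⁻⁴ × 410 = 0.041492 m
A total: 0.088532 m
B Layer 1: 0.73 × 2×10⁻⁴ × 51 = 0.007446 m
B 1.4×10⁻⁴ × 580 × 0.25 = 0.02030 m
B total: 0.027746 m
Difference: 0.088532 − 0.027746 = 0.060786 m

0.0608 m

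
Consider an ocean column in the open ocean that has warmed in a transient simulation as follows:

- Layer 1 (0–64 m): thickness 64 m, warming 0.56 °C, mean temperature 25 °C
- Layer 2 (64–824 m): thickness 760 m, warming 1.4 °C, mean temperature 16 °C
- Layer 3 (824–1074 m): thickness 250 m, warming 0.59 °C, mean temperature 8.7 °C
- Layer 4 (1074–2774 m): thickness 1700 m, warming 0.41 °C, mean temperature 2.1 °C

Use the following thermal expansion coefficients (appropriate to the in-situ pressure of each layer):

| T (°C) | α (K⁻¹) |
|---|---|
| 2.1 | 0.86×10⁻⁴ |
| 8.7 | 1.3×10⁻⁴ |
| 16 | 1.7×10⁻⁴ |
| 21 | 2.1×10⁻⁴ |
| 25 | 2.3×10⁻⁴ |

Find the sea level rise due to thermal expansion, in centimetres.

Layer 1 at 25 °C → α = 2.3×10⁻⁴ K⁻¹
Layer 2 at 16 °C → α = 1.7×10⁻⁴ K⁻¹
Layer 3 at 8.7 °C → α = 1.3×10⁻⁴ K⁻¹
Layer 4 at 2.1 °C → α = 0.86×10⁻⁴ K⁻¹
Layer 1: 64 × 0.56 × 2.3×10⁻⁴ = 0.0082432 m
Layer 2: 760 × 1.4 × 1.7×10⁻⁴ = 0.18088 m
0.59 × 250 × 1.3×10⁻⁴ = 0.019175 m
1074–2774 m: 0.41 × 1700 × 0.86×10⁻⁴ = 0.059942 m
Δh = 0.0082432 + 0.18088 + 0.019175 + 0.059942 = 0.2682402 m ≈ 26.8 cm

about 26.8 cm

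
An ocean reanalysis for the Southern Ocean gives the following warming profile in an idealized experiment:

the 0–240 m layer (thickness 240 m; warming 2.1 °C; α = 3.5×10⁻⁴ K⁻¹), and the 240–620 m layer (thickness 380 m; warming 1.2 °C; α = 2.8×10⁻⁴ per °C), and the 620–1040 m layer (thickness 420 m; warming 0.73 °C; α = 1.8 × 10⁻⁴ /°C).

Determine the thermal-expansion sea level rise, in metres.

0–240 m: 2.1 × 240 × 3.5×10⁻⁴ = 0.17640 m
240–620 m: 380 × 1.2 × 2.8×10⁻⁴ = 0.12768 m
Layer 3: 420 × 0.73 × 1.8×10⁻⁴ = 0.055188 m
Δh = 0.17640 + 0.12768 + 0.055188 = 0.359268 m

0.36 m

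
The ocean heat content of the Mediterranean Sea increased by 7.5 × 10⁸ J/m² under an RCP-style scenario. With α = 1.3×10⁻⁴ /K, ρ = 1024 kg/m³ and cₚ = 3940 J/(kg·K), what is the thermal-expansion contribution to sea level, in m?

0.0242 m of thermosteric rise

Δh = αQ/(ρcₚ) = 1.3×10⁻⁴ × 7.5×10⁸ / (1024 × 3940) ≈ 0.024166 m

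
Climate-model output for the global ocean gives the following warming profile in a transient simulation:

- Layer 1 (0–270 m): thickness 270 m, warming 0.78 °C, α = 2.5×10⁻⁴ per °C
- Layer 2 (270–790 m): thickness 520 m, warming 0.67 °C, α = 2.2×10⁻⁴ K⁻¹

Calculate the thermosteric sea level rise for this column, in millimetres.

129 mm of thermosteric rise

0–270 m: 0.78 × 270 × 2.5×10⁻⁴ = 0.05265 m
520 × 0.67 × 2.2×10⁻⁴ = 0.076648 m
Δh = 0.05265 + 0.076648 = 0.129298 m ≈ 129 mm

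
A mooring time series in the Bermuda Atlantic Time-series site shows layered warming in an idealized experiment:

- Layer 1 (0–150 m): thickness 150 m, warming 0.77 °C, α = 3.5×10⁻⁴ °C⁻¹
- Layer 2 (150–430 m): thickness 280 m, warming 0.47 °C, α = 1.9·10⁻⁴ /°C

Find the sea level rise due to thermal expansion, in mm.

Layer 1: 0.77 × 150 × 3.5×10⁻⁴ = 0.040425 m
Layer 2: 1.9×10⁻⁴ × 280 × 0.47 = 0.025004 m
Δh = 0.040425 + 0.025004 = 0.065429 m

65.4 mm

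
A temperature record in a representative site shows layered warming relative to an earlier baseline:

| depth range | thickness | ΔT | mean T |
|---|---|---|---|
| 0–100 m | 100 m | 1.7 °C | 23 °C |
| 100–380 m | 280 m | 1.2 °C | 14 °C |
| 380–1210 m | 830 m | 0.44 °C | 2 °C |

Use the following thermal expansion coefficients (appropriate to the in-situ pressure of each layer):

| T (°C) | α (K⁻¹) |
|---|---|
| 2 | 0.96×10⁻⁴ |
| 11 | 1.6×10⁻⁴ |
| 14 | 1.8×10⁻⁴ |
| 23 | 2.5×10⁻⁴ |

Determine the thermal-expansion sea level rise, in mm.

Layer 1 at 23 °C → α = 2.5×10⁻⁴ K⁻¹
Layer 2 at 14 °C → α = 1.8×10⁻⁴ K⁻¹
Layer 3 at 2 °C → α = 0.96×10⁻⁴ K⁻¹
1.7 × 2.5×10⁻⁴ × 100 = 0.04250 m
Layer 2: 280 × 1.2 × 1.8×10⁻⁴ = 0.06048 m
Layer 3: 0.96×10⁻⁴ × 0.44 × 830 = 0.0350592 m
Δh = 0.04250 + 0.06048 + 0.0350592 = 0.1380392 m

about 140 mm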